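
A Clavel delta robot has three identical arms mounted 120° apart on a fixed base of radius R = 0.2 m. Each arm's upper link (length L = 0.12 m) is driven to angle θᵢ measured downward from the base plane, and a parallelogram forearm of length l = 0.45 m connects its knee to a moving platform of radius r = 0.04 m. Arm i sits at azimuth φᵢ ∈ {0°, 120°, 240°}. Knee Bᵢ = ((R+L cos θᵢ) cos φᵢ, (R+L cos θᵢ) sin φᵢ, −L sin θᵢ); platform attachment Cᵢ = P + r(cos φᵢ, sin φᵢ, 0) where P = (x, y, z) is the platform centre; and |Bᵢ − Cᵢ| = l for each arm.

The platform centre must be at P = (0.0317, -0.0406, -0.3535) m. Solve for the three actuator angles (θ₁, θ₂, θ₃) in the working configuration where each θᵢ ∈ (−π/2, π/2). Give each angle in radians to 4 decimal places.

θ₁ = -0.1742, θ₂ = 0.3492, θ₃ = -0.0877

φ1=0.0° → target in arm frame (0.0317, -0.0406)
  A=0.1283, B=-0.3535, C=(l²−L²−A²−y'²−z²)/(2L)=0.1876
  θ1 = atan2(B,A) + arccos(C/0.3761) = -0.1742
arm 2 (φ=120.0°): x'=-0.0510, y'=-0.0072
  A cos θ + B sin θ = C:  0.2110·cos θ + -0.3535·sin θ = 0.0773
  √(A²+B²)=0.4117;  θ2 = -1.0326+1.3818 ≈ 0.3492
arm 3 (φ=240.0°): x'=0.0193, y'=0.0478
  A=0.1407, B=-0.3535, C=(l²−L²−A²−y'²−z²)/(2L)=0.1711
  θ3 = atan2(B,A) + arccos(C/0.3805) = -0.0877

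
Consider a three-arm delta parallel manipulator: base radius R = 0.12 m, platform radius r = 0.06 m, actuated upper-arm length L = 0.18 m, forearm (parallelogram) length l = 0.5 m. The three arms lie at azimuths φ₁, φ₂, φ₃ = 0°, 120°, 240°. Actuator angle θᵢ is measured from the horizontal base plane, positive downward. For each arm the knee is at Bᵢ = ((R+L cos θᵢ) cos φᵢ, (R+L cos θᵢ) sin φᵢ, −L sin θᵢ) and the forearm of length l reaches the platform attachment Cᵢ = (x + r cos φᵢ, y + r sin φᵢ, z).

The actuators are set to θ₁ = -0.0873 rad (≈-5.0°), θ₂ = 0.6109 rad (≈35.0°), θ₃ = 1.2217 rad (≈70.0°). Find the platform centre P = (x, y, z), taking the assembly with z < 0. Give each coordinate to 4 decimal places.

φ1=0.0°: virtual centre (0.2393, 0.0000, 0.0157), radius l
centre 2 = (0.2074·cos120.0°, 0.2074·sin120.0°, -0.1032) = (-0.1037, 0.1797, -0.1032)
centre 3 = (0.1216·cos240.0°, 0.1216·sin240.0°, -0.1691) = (-0.0608, -0.1053, -0.1691)
eliminate P² terms by subtracting sphere 1 from 2 and 3
plane₁₂: -0.6861x+0.3593y+-0.2379z = -0.0038
Cramer: x(z) = 0.0163-0.5079z;  y(z) = 0.0205-0.3078z
sphere 1 gives Az²+Bz+C=0 with A=1.3527, B=0.1825, C=-0.1996;  B²−4AC=1.1134;  roots -0.4575, 0.3226;  negative root z = -0.4575
x = 0.2487, y = 0.1614

(0.2487, 0.1614, -0.4575)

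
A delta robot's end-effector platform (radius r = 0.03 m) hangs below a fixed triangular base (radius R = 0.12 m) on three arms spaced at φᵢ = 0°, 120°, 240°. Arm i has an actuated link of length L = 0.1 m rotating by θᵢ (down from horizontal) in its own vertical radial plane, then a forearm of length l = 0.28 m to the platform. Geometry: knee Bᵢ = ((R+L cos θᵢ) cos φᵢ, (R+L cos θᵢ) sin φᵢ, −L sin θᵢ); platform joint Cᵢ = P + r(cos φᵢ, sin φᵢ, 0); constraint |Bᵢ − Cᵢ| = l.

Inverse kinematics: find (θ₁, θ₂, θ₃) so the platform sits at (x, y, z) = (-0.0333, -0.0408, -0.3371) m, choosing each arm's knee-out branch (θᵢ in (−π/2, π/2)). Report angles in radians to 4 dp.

arm 1 (φ=0.0°): x'=-0.0333, y'=-0.0408
  A cos θ + B sin θ = C:  0.1233·cos θ + -0.3371·sin θ = -0.3105
  √(A²+B²)=0.3589;  θ1 = -1.2201+2.6161 ≈ 1.3960
rotate P by −φ2: (-0.0187, 0.0492, -0.3371)
  e−x'=0.1087;  (l²−L²−(e−x')²−y'²−z²)/2L = -0.2974
  √(A²+B²)=0.3542;  θ2 = -1.2589+2.5673 ≈ 1.3084
φ3=240.0° → target in arm frame (0.0520, -0.0084)
  e−x'=0.0380;  (l²−L²−(e−x')²−y'²−z²)/2L = -0.2338
  θ3 = atan2(B,A) + arccos(C/0.3392) = 0.8725

θ₁ = 1.3960, θ₂ = 1.3084, θ₃ = 0.8725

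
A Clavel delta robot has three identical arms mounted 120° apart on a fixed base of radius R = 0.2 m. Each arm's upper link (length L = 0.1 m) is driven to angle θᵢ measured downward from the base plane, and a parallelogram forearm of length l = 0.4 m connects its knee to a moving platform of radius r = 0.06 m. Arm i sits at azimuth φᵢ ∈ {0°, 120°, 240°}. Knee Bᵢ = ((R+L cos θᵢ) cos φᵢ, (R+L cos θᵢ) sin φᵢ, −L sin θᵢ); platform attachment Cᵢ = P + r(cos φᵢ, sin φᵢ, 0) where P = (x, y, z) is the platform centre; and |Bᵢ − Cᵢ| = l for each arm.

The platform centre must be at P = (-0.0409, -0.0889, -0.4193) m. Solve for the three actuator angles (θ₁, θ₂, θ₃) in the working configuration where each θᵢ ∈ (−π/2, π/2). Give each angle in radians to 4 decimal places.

θ₁ = 1.2219, θ₂ = 1.3088, θ₃ = 0.4361

φ1=0.0° → target in arm frame (-0.0409, -0.0889)
  A cos θ + B sin θ = C:  0.1809·cos θ + -0.4193·sin θ = -0.3322
  γ=atan2(-0.4193,0.1809)=-1.1635;  ψ=arccos(-0.7275)=2.3854;  θ1=γ+ψ≈1.2219
arm 2 (φ=120.0°): x'=-0.0565, y'=0.0799
  A=0.1965, B=-0.4193, C=(l²−L²−A²−y'²−z²)/(2L)=-0.3541
  θ2 = atan2(B,A) + arccos(C/0.4631) = 1.3088
rotate P by −φ3: (0.0974, 0.0090, -0.4193)
  A cos θ + B sin θ = C:  0.0426·cos θ + -0.4193·sin θ = -0.1385
  θ3 = atan2(B,A) + arccos(C/0.4215) = 0.4361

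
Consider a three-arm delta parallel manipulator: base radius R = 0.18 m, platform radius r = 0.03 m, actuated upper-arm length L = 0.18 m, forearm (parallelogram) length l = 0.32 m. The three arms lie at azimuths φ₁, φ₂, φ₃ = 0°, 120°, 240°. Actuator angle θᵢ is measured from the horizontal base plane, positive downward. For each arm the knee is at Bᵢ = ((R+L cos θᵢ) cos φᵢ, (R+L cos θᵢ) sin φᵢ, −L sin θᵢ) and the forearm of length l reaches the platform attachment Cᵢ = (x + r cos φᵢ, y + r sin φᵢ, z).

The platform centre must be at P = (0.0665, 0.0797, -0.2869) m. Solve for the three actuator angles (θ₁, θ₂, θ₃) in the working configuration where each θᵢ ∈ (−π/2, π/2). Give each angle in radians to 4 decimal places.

rotate P by −φ1: (0.0665, 0.0797, -0.2869)
  e−x'=0.0835;  (l²−L²−(e−x')²−y'²−z²)/2L = -0.0712
  √(A²+B²)=0.2988;  θ1 = -1.2876+1.8114 ≈ 0.5239
arm 2 (φ=120.0°): x'=0.0358, y'=-0.0974
  e−x'=0.1142;  (l²−L²−(e−x')²−y'²−z²)/2L = -0.0968
  √(A²+B²)=0.3088;  θ2 = -1.1919+1.8897 ≈ 0.6978
rotate P by −φ3: (-0.1023, 0.0177, -0.2869)
  A cos θ + B sin θ = C:  0.2523·cos θ + -0.2869·sin θ = -0.2119
  γ=atan2(-0.2869,0.2523)=-0.8495;  ψ=arccos(-0.5545)=2.1586;  θ3=γ+ψ≈1.3091

θ₁ = 0.5239, θ₂ = 0.6978, θ₃ = 1.3091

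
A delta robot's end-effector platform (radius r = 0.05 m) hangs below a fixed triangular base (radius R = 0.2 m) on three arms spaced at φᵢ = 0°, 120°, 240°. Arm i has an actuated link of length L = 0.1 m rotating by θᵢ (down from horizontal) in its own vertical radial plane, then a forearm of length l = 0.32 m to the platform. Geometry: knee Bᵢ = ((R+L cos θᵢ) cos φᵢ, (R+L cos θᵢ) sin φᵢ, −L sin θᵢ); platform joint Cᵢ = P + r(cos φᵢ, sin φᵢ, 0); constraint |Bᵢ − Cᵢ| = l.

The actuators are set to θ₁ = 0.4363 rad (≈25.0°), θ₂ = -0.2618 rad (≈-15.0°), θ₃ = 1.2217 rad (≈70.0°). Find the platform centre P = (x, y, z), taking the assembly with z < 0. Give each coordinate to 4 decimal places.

arm 1 at φ=0.0°: e+L cos θ1 = 0.2406;  centre 1 = (0.2406, 0.0000, -0.0423)
centre 2 = (0.2466·cos120.0°, 0.2466·sin120.0°, 0.0259) = (-0.1233, 0.2136, 0.0259)
centre 3 = (0.1842·cos240.0°, 0.1842·sin240.0°, -0.0940) = (-0.0921, -0.1595, -0.0940)
|centre ₂|²−|centre ₁|² = 0.0018;  |centre ₃|²−|centre ₁|² = -0.0169
plane₁₂: -0.7279x+0.4271y+0.1363z = 0.0018
Cramer: x(z) = 0.0129-0.0013z;  y(z) = 0.0262-0.3214z
sphere 1 gives Az²+Bz+C=0 with A=1.1033, B=0.0683, C=-0.0481;  B²−4AC=0.2168;  roots -0.2420, 0.1801;  negative root z = -0.2420
x = 0.0132, y = 0.1039

(0.0132, 0.1039, -0.2420)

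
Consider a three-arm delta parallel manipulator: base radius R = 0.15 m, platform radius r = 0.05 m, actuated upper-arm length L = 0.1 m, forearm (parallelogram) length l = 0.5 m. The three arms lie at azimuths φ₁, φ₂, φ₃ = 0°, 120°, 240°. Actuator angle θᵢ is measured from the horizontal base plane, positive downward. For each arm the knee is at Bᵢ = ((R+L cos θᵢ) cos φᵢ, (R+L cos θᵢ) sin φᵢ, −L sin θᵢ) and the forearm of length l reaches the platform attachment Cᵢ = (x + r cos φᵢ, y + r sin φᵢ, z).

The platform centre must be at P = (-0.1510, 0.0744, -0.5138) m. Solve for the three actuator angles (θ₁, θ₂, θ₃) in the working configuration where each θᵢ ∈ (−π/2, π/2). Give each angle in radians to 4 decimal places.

θ₁ = 1.3969, θ₂ = 0.2621, θ₃ = 0.7857

arm 1 (φ=0.0°): x'=-0.1510, y'=0.0744
  A=0.2510, B=-0.5138, C=(l²−L²−A²−y'²−z²)/(2L)=-0.4626
  θ1 = atan2(B,A) + arccos(C/0.5718) = 1.3969
φ2=120.0° → target in arm frame (0.1399, 0.0936)
  A=-0.0399, B=-0.5138, C=(l²−L²−A²−y'²−z²)/(2L)=-0.1717
  γ=atan2(-0.5138,-0.0399)=-1.6484;  ψ=arccos(-0.3332)=1.9105;  θ2=γ+ψ≈0.2621
rotate P by −φ3: (0.0111, -0.1680, -0.5138)
  A cos θ + B sin θ = C:  0.0889·cos θ + -0.5138·sin θ = -0.3006
  √(A²+B²)=0.5214;  θ3 = -1.3994+2.1851 ≈ 0.7857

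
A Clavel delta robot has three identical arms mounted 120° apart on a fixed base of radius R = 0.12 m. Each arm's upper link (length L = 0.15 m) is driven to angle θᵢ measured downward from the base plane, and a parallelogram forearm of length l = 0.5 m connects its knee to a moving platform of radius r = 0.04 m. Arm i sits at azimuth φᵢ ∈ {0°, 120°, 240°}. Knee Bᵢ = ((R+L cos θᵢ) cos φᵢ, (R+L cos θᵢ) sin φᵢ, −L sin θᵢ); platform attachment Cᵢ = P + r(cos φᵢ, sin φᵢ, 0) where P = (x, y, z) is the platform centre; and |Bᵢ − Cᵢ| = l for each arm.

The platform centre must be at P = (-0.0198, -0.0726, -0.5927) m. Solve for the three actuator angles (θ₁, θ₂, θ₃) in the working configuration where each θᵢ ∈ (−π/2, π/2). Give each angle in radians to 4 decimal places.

arm 1 (φ=0.0°): x'=-0.0198, y'=-0.0726
  e−x'=0.0998;  (l²−L²−(e−x')²−y'²−z²)/2L = -0.4634
  γ=atan2(-0.5927,0.0998)=-1.4040;  ψ=arccos(-0.7710)=2.4512;  θ1=γ+ψ≈1.0473
rotate P by −φ2: (-0.0530, 0.0534, -0.5927)
  A cos θ + B sin θ = C:  0.1330·cos θ + -0.5927·sin θ = -0.4811
  √(A²+B²)=0.6074;  θ2 = -1.3501+2.4849 ≈ 1.1348
rotate P by −φ3: (0.0728, 0.0192, -0.5927)
  A=0.0072, B=-0.5927, C=(l²−L²−A²−y'²−z²)/(2L)=-0.4140
  √(A²+B²)=0.5927;  θ3 = -1.5586+2.3441 ≈ 0.7855

θ₁ = 1.0473, θ₂ = 1.1348, θ₃ = 0.7855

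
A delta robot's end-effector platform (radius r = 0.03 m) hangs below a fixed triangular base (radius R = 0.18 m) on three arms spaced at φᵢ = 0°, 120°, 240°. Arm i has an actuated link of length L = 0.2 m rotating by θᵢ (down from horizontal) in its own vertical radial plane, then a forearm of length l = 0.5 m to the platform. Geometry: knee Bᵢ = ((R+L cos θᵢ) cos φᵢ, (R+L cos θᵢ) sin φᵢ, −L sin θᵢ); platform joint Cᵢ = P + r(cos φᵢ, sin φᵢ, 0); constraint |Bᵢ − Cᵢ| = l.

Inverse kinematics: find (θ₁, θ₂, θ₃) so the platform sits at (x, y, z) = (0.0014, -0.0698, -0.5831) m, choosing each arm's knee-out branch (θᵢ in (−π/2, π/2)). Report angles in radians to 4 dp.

θ₁ = 0.9599, θ₂ = 1.1346, θ₃ = 0.7857

arm 1 (φ=0.0°): x'=0.0014, y'=-0.0698
  A=0.1486, B=-0.5831, C=(l²−L²−A²−y'²−z²)/(2L)=-0.3924
  γ=atan2(-0.5831,0.1486)=-1.3213;  ψ=arccos(-0.6521)=2.2812;  θ1=γ+ψ≈0.9599
rotate P by −φ2: (-0.0611, 0.0337, -0.5831)
  e−x'=0.2111;  (l²−L²−(e−x')²−y'²−z²)/2L = -0.4393
  √(A²+B²)=0.6202;  θ2 = -1.2234+2.3580 ≈ 1.1346
φ3=240.0° → target in arm frame (0.0597, 0.0361)
  e−x'=0.0903;  (l²−L²−(e−x')²−y'²−z²)/2L = -0.3486
  γ=atan2(-0.5831,0.0903)=-1.4172;  ψ=arccos(-0.5909)=2.2029;  θ3=γ+ψ≈0.7857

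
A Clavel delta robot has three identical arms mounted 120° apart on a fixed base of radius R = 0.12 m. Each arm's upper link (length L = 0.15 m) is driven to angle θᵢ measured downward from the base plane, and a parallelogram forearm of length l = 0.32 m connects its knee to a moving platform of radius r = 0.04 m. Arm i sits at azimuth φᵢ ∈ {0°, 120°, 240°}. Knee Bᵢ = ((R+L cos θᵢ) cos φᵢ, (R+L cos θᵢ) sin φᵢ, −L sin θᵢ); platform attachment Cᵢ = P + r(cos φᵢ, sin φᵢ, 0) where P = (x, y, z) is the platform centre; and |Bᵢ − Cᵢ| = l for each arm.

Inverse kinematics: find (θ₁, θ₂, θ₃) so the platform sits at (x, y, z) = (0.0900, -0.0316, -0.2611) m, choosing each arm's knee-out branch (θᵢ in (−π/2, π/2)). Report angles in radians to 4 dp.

θ₁ = -0.1743, θ₂ = 0.6983, θ₃ = 0.4368

φ1=0.0° → target in arm frame (0.0900, -0.0316)
  A cos θ + B sin θ = C:  -0.0100·cos θ + -0.2611·sin θ = 0.0354
  γ=atan2(-0.2611,-0.0100)=-1.6091;  ψ=arccos(0.1356)=1.4348;  θ1=γ+ψ≈-0.1743
rotate P by −φ2: (-0.0724, -0.0621, -0.2611)
  e−x'=0.1524;  (l²−L²−(e−x')²−y'²−z²)/2L = -0.0512
  γ=atan2(-0.2611,0.1524)=-1.0426;  ψ=arccos(-0.1693)=1.7409;  θ2=γ+ψ≈0.6983
φ3=240.0° → target in arm frame (-0.0176, 0.0937)
  A=0.0976, B=-0.2611, C=(l²−L²−A²−y'²−z²)/(2L)=-0.0220
  θ3 = atan2(B,A) + arccos(C/0.2788) = 0.4368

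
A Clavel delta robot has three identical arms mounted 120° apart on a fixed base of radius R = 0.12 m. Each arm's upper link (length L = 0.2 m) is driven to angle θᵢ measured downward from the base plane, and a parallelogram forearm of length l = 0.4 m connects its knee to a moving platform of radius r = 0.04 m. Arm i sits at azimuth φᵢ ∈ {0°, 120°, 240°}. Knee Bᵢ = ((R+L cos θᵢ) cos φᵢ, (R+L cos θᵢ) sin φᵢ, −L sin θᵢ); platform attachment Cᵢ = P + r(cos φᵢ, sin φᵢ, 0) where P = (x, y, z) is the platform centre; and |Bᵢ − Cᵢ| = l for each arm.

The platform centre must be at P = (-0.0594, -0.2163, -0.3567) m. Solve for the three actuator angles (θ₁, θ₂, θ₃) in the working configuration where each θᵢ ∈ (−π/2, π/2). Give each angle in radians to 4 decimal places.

φ1=0.0° → target in arm frame (-0.0594, -0.2163)
  A cos θ + B sin θ = C:  0.1394·cos θ + -0.3567·sin θ = -0.1836
  θ1 = atan2(B,A) + arccos(C/0.3830) = 0.8726
φ2=120.0° → target in arm frame (-0.1576, 0.1596)
  A cos θ + B sin θ = C:  0.2376·cos θ + -0.3567·sin θ = -0.2229
  θ2 = atan2(B,A) + arccos(C/0.4286) = 1.1346
arm 3 (φ=240.0°): x'=0.2170, y'=0.0567
  A cos θ + B sin θ = C:  -0.1370·cos θ + -0.3567·sin θ = -0.0731
  √(A²+B²)=0.3821;  θ3 = -1.9376+1.7632 ≈ -0.1744

θ₁ = 0.8726, θ₂ = 1.1346, θ₃ = -0.1744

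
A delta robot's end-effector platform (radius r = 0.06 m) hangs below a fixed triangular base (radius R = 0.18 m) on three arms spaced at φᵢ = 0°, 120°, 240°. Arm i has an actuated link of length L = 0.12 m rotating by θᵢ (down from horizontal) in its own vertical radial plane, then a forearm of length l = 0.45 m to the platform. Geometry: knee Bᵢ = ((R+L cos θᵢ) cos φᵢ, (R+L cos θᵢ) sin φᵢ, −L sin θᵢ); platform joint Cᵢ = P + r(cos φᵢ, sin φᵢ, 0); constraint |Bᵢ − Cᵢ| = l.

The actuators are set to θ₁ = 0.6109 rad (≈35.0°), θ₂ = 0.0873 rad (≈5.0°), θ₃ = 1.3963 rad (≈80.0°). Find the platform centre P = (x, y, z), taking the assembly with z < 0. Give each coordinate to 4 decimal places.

arm 1 at φ=0.0°: (R−r)+L cos θ1 = 0.2183;  centre 1 = (0.2183, 0.0000, -0.0688)
centre 2 = (0.2395·cos120.0°, 0.2395·sin120.0°, -0.0105) = (-0.1198, 0.2075, -0.0105)
centre 3 = (0.1408·cos240.0°, 0.1408·sin240.0°, -0.1182) = (-0.0704, -0.1220, -0.1182)
|centre ₂|²−|centre ₁|² = 0.0051;  |centre ₃|²−|centre ₁|² = -0.0186
plane₁₂: -0.6761x+0.4149y+0.1167z = 0.0051
det = 0.4045;  x = 0.0160+-0.0308z,  y = 0.0384+-0.3316z
quadratic in z: (1.1109)z²+(0.1247)z+(-0.1554)=0, √Δ=0.8402 → z ∈ {-0.4343, 0.3220}; z = -0.4343 (taking z<0)
x = 0.0294, y = 0.1824

(0.0294, 0.1824, -0.4343)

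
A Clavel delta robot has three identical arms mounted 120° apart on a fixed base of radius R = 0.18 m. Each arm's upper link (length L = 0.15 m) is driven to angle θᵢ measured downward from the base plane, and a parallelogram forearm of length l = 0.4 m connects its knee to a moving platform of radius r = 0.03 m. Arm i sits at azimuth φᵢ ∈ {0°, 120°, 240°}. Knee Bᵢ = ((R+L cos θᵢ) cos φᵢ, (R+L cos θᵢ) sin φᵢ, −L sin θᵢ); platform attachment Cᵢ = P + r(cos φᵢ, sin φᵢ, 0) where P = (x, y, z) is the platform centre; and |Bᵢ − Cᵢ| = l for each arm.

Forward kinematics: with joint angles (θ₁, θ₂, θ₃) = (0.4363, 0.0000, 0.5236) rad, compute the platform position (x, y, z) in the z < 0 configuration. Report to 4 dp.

φ1=0.0°: virtual centre (0.2859, 0.0000, -0.0634), radius l
arm 2 at φ=120.0°: ρ2 = 0.3000;  centre 2 = (-0.1500, 0.2598, 0.0000)
arm 3 at φ=240.0°: ρ3 = 0.2799;  centre 3 = (-0.1400, -0.2424, -0.0750)
|centre ₂|²−|centre ₁|² = 0.0042;  |centre ₃|²−|centre ₁|² = -0.0018
linear system: -0.8719x+0.5196y = 0.0042−0.1268z; -0.8518x+-0.4848y = -0.0018−-0.0232z
det = 0.8653;  x = -0.0013+0.0571z,  y = 0.0060+-0.1482z
sphere 1 gives Az²+Bz+C=0 with A=1.0252, B=0.0922, C=-0.0735;  B²−4AC=0.3097;  roots -0.3164, 0.2264;  negative root z = -0.3164
x = -0.0193, y = 0.0529

(-0.0193, 0.0529, -0.3164)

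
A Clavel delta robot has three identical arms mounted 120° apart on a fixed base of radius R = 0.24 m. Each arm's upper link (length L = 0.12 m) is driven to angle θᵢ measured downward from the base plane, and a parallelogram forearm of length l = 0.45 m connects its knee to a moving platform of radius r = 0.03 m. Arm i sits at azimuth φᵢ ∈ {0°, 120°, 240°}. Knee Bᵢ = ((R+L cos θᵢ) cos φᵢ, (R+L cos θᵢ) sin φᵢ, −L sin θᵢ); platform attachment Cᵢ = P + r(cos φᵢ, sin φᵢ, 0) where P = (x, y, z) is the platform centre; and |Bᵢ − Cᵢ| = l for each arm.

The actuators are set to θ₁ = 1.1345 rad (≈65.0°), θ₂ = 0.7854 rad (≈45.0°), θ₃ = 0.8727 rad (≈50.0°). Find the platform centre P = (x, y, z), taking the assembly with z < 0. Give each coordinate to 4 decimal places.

(-0.0379, 0.0092, -0.4453)

centre 1 = (0.2607·cos0.0°, 0.2607·sin0.0°, -0.1088) = (0.2607, 0.0000, -0.1088)
φ2=120.0°: virtual centre (-0.1474, 0.2553, -0.0849), radius l
arm 3 at φ=240.0°: ρ3 = 0.2871;  centre 3 = (-0.1436, -0.2487, -0.0919)
subtract pairs → two planes through P
plane₁₂: -0.8163x+0.5107y+0.0478z = 0.0143
Cramer: x(z) = -0.0156+0.0500z;  y(z) = 0.0031-0.0137z
into |P−centre ₁|² = l²: 1.0027z² + 0.1898z + -0.1143 = 0;  Δ = 0.4944;  z = -0.4453 or 0.2560 → z<0 root = -0.4453
x = -0.0379, y = 0.0092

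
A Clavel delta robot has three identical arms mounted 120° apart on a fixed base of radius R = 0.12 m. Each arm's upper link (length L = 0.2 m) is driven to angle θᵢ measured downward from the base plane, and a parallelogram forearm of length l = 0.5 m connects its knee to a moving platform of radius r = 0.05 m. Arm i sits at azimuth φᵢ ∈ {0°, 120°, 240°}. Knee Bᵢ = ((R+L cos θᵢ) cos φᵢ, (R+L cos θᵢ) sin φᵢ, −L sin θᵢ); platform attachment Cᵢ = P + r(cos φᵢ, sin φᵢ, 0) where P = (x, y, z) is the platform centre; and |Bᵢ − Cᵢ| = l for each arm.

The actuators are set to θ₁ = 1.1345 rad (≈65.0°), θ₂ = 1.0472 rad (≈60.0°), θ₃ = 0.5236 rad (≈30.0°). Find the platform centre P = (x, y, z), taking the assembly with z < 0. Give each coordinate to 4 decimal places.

(-0.1013, -0.1251, -0.5922)

S1 = (0.1545·cos0.0°, 0.1545·sin0.0°, -0.1813) = (0.1545, 0.0000, -0.1813)
S2 = (0.1700·cos120.0°, 0.1700·sin120.0°, -0.1732) = (-0.0850, 0.1472, -0.1732)
S3 = (0.2432·cos240.0°, 0.2432·sin240.0°, -0.1000) = (-0.1216, -0.2106, -0.1000)
subtract pairs → two planes through P
linear system: -0.4790x+0.2944y = 0.0022−0.0161z; -0.5522x+-0.4212y = 0.0124−0.1625z
Cramer: x(z) = -0.0125+0.1500z;  y(z) = -0.0130+0.1892z
quadratic in z: (1.0583)z²+(0.3075)z+(-0.1891)=0, √Δ=0.9460 → z ∈ {-0.5922, 0.3017}; z = -0.5922 (taking z<0)
x = -0.1013, y = -0.1251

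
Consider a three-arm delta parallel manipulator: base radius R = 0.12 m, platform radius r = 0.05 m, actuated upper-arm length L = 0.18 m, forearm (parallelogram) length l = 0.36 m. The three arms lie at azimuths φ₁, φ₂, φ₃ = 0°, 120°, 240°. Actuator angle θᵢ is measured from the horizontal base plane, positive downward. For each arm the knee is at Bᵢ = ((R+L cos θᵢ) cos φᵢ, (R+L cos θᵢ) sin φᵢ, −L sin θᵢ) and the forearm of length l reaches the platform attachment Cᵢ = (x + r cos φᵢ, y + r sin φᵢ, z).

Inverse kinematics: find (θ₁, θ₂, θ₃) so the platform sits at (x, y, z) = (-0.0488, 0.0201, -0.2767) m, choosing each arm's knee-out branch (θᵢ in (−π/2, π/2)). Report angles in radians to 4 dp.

θ₁ = 0.3491, θ₂ = -0.0874, θ₃ = 0.0871

arm 1 (φ=0.0°): x'=-0.0488, y'=0.0201
  e−x'=0.1188;  (l²−L²−(e−x')²−y'²−z²)/2L = 0.0170
  γ=atan2(-0.2767,0.1188)=-1.1653;  ψ=arccos(0.0565)=1.5143;  θ1=γ+ψ≈0.3491
φ2=120.0° → target in arm frame (0.0418, 0.0322)
  A cos θ + B sin θ = C:  0.0282·cos θ + -0.2767·sin θ = 0.0522
  √(A²+B²)=0.2781;  θ2 = -1.4693+1.3819 ≈ -0.0874
φ3=240.0° → target in arm frame (0.0070, -0.0523)
  e−x'=0.0630;  (l²−L²−(e−x')²−y'²−z²)/2L = 0.0387
  γ=atan2(-0.2767,0.0630)=-1.3469;  ψ=arccos(0.1364)=1.4340;  θ3=γ+ψ≈0.0871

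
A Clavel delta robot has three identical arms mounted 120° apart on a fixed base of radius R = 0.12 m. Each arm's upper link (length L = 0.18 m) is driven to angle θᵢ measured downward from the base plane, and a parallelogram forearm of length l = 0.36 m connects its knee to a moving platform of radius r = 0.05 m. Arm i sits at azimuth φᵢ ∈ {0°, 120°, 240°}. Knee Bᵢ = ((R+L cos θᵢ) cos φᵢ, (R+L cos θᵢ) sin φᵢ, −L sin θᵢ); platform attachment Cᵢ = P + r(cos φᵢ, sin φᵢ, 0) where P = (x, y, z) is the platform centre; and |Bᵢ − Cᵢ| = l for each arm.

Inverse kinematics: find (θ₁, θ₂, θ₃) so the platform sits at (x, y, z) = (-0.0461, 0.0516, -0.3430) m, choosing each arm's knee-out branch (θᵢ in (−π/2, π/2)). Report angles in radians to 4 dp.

rotate P by −φ1: (-0.0461, 0.0516, -0.3430)
  A=0.1161, B=-0.3430, C=(l²−L²−A²−y'²−z²)/(2L)=-0.1016
  √(A²+B²)=0.3621;  θ1 = -1.2444+1.8553 ≈ 0.6109
φ2=120.0° → target in arm frame (0.0677, 0.0141)
  A cos θ + B sin θ = C:  0.0023·cos θ + -0.3430·sin θ = -0.0574
  √(A²+B²)=0.3430;  θ2 = -1.5642+1.7388 ≈ 0.1746
arm 3 (φ=240.0°): x'=-0.0216, y'=-0.0657
  e−x'=0.0916;  (l²−L²−(e−x')²−y'²−z²)/2L = -0.0921
  γ=atan2(-0.3430,0.0916)=-1.3097;  ψ=arccos(-0.2595)=1.8333;  θ3=γ+ψ≈0.5236

θ₁ = 0.6109, θ₂ = 0.1746, θ₃ = 0.5236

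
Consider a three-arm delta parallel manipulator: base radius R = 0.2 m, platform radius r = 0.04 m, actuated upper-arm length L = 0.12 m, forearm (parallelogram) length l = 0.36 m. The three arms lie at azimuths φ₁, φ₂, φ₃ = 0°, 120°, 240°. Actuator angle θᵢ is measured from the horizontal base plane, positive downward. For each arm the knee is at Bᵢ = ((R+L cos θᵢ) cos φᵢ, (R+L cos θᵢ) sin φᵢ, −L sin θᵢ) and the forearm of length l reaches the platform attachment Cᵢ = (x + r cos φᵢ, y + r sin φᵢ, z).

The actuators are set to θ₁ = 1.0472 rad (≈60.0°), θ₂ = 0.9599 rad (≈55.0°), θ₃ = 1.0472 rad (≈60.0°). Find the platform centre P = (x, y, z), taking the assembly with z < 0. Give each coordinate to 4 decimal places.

O1 = (0.2200·cos0.0°, 0.2200·sin0.0°, -0.1039) = (0.2200, 0.0000, -0.1039)
φ2=120.0°: virtual centre (-0.1144, 0.1982, -0.0983), radius l
O3 = (0.2200·cos240.0°, 0.2200·sin240.0°, -0.1039) = (-0.1100, -0.1905, -0.1039)
|O₂|²−|O₁|² = 0.0028;  |O₃|²−|O₁|² = 0.0000
plane₁₂: -0.6688x+0.3963y+0.0113z = 0.0028
det = 0.5164;  x = -0.0021+0.0083z,  y = 0.0036+-0.0144z
sphere 1 gives Az²+Bz+C=0 with A=1.0003, B=0.2041, C=-0.0695;  B²−4AC=0.3196;  roots -0.3846, 0.1806;  negative root z = -0.3846
x = -0.0053, y = 0.0091

(-0.0053, 0.0091, -0.3846)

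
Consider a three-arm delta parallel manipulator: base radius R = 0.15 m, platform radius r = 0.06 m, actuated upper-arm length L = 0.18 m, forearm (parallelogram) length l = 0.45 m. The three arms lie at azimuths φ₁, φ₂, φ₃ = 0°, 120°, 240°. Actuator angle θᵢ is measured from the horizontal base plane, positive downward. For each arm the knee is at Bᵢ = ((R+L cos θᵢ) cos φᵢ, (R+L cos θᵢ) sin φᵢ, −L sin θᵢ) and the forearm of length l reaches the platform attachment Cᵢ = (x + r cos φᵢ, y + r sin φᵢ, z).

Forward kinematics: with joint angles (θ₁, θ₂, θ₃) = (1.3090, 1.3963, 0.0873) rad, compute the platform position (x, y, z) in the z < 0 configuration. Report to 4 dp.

arm 1 at φ=0.0°: ρ1 = 0.1366;  S1 = (0.1366, 0.0000, -0.1739)
S2 = (0.1213·cos120.0°, 0.1213·sin120.0°, -0.1773) = (-0.0606, 0.1050, -0.1773)
arm 3 at φ=240.0°: ρ3 = 0.2693;  S3 = (-0.1347, -0.2332, -0.0157)
|S₂|²−|S₁|² = -0.0028;  |S₃|²−|S₁|² = 0.0239
[-0.3944 0.2100 -0.0068]·P = -0.0028;  [-0.5425 -0.4665 0.3163]·P = 0.0239
Cramer: x(z) = -0.0125+0.2124z;  y(z) = -0.0367+0.4312z
into |P−S₁|² = l²: 1.2310z² + 0.2528z + -0.1487 = 0;  Δ = 0.7961;  z = -0.4651 or 0.2597 → z<0 root = -0.4651
x = -0.1113, y = -0.2372

(-0.1113, -0.2372, -0.4651)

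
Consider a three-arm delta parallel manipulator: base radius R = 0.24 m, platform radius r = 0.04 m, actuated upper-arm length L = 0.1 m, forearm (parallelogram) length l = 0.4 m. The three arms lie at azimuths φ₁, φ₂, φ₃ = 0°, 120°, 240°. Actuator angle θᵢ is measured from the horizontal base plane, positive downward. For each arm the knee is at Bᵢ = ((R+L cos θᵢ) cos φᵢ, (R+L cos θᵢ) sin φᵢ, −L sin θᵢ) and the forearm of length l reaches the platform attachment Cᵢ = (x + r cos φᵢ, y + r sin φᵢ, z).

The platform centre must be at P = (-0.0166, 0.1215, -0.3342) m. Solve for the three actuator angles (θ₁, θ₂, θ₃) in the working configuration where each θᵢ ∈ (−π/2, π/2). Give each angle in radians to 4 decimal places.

φ1=0.0° → target in arm frame (-0.0166, 0.1215)
  A cos θ + B sin θ = C:  0.2166·cos θ + -0.3342·sin θ = -0.1168
  √(A²+B²)=0.3983;  θ1 = -0.9957+1.8686 ≈ 0.8728
φ2=120.0° → target in arm frame (0.1135, -0.0464)
  A cos θ + B sin θ = C:  0.0865·cos θ + -0.3342·sin θ = 0.1434
  γ=atan2(-0.3342,0.0865)=-1.3176;  ψ=arccos(0.4154)=1.1424;  θ2=γ+ψ≈-0.1752
arm 3 (φ=240.0°): x'=-0.0969, y'=-0.0751
  A cos θ + B sin θ = C:  0.2969·cos θ + -0.3342·sin θ = -0.2775
  √(A²+B²)=0.4470;  θ3 = -0.8444+2.2404 ≈ 1.3960

θ₁ = 0.8728, θ₂ = -0.1752, θ₃ = 1.3960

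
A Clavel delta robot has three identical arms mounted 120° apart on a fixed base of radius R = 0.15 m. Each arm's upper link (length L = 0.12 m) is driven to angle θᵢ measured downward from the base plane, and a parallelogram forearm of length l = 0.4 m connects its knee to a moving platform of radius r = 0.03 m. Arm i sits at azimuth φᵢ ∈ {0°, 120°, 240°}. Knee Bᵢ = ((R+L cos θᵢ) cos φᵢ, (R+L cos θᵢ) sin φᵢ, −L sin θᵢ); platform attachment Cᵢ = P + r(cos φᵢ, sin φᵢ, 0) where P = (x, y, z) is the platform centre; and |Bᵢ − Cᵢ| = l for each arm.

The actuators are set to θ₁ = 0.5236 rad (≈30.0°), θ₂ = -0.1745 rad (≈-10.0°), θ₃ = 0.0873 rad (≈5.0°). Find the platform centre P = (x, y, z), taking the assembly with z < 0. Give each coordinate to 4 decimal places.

centre 1 = (0.2239·cos0.0°, 0.2239·sin0.0°, -0.0600) = (0.2239, 0.0000, -0.0600)
φ2=120.0°: virtual centre (-0.1191, 0.2063, 0.0208), radius l
arm 3 at φ=240.0°: ρ3 = 0.2395;  centre 3 = (-0.1198, -0.2075, -0.0105)
eliminate P² terms by subtracting sphere 1 from 2 and 3
[-0.6860 0.4125 0.1617]·P = 0.0034;  [-0.6874 -0.4149 0.0991]·P = 0.0037
det = 0.5682;  x = -0.0052+0.1900z,  y = -0.0004+-0.0760z
into |P−centre ₁|² = l²: 1.0419z² + 0.0330z + -0.1039 = 0;  Δ = 0.4341;  z = -0.3320 or 0.3003 → z<0 root = -0.3320
x = -0.0683, y = 0.0248

(-0.0683, 0.0248, -0.3320)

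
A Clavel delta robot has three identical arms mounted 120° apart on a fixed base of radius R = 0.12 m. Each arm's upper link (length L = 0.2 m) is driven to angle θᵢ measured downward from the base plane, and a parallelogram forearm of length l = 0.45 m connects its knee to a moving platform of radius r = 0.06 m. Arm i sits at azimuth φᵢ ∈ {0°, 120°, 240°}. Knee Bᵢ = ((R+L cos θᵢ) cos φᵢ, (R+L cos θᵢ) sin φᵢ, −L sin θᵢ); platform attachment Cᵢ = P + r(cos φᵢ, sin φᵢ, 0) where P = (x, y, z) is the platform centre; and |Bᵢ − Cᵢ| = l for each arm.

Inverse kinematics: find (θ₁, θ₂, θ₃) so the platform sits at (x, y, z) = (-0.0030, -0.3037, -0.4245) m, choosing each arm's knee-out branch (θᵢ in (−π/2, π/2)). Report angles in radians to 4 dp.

rotate P by −φ1: (-0.0030, -0.3037, -0.4245)
  e−x'=0.0630;  (l²−L²−(e−x')²−y'²−z²)/2L = -0.2848
  √(A²+B²)=0.4291;  θ1 = -1.4235+2.2963 ≈ 0.8729
rotate P by −φ2: (-0.2615, 0.1544, -0.4245)
  e−x'=0.3215;  (l²−L²−(e−x')²−y'²−z²)/2L = -0.3623
  θ2 = atan2(B,A) + arccos(C/0.5325) = 1.3965
rotate P by −φ3: (0.2645, 0.1493, -0.4245)
  e−x'=-0.2045;  (l²−L²−(e−x')²−y'²−z²)/2L = -0.2045
  θ3 = atan2(B,A) + arccos(C/0.4712) = 0.0000

θ₁ = 0.8729, θ₂ = 1.3965, θ₃ = 0.0000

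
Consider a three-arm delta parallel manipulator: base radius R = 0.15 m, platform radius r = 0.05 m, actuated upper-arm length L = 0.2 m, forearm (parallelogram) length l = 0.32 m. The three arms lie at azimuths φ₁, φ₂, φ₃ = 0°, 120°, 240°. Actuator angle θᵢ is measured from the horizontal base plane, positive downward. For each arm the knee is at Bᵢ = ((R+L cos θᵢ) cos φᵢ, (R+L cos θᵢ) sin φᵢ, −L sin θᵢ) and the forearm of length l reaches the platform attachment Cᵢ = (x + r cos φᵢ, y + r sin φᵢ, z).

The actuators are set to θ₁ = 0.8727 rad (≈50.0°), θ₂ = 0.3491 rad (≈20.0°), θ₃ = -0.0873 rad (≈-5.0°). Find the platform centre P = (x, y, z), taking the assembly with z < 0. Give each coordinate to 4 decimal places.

(-0.0857, -0.0354, -0.2022)

centre 1 = (0.2286·cos0.0°, 0.2286·sin0.0°, -0.1532) = (0.2286, 0.0000, -0.1532)
centre 2 = (0.2879·cos120.0°, 0.2879·sin120.0°, -0.0684) = (-0.1440, 0.2494, -0.0684)
arm 3 at φ=240.0°: ρ3 = 0.2992;  centre 3 = (-0.1496, -0.2591, 0.0174)
subtract pairs → two planes through P
[-0.7450 0.4987 0.1696]·P = 0.0119;  [-0.7563 -0.5183 0.3413]·P = 0.0141
Cramer: x(z) = -0.0173+0.3381z;  y(z) = -0.0020+0.1651z
into |P−centre ₁|² = l²: 1.1416z² + 0.1395z + -0.0185 = 0;  Δ = 0.1038;  z = -0.2022 or 0.0800 → z<0 root = -0.2022
x = -0.0857, y = -0.0354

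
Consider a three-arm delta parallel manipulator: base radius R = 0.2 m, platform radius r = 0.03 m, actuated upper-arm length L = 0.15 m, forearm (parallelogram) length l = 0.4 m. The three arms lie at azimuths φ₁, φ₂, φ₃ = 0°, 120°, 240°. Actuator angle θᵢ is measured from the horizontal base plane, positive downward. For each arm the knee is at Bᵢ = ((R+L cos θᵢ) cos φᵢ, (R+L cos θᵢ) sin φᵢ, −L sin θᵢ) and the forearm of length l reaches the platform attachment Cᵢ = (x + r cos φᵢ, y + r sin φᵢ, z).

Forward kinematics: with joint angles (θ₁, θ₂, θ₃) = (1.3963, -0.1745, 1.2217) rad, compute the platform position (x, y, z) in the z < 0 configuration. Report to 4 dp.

(-0.1147, 0.1488, -0.3509)

φ1=0.0°: virtual centre (0.1960, 0.0000, -0.1477), radius l
S2 = (0.3177·cos120.0°, 0.3177·sin120.0°, 0.0260) = (-0.1589, 0.2752, 0.0260)
φ3=240.0°: virtual centre (-0.1107, -0.1917, -0.1410), radius l
|S₂|²−|S₁|² = 0.0414;  |S₃|²−|S₁|² = 0.0086
plane₁₂: -0.7098x+0.5503y+0.3475z = 0.0414
Cramer: x(z) = -0.0338+0.2307z;  y(z) = 0.0316-0.3339z
into |P−S₁|² = l²: 1.1647z² + 0.1683z + -0.0844 = 0;  Δ = 0.4214;  z = -0.3509 or 0.2064 → z<0 root = -0.3509
x = -0.1147, y = 0.1488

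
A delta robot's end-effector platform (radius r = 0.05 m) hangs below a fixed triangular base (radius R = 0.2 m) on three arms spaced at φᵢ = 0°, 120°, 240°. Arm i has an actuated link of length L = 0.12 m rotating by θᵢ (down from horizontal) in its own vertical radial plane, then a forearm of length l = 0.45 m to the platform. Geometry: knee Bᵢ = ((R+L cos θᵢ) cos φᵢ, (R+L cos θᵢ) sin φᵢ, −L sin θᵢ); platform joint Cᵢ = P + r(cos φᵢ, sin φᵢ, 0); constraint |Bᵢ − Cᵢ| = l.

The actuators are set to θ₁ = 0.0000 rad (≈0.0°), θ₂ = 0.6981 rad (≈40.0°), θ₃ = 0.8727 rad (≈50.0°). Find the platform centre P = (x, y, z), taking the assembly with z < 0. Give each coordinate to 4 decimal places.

(0.1054, 0.0226, -0.4182)

O1 = (0.2700·cos0.0°, 0.2700·sin0.0°, 0.0000) = (0.2700, 0.0000, 0.0000)
O2 = (0.2419·cos120.0°, 0.2419·sin120.0°, -0.0771) = (-0.1210, 0.2095, -0.0771)
arm 3 at φ=240.0°: e+L cos θ3 = 0.2271;  O3 = (-0.1136, -0.1967, -0.0919)
subtract pairs → two planes through P
plane₁₂: -0.7819x+0.4190y+-0.1543z = -0.0084
Cramer: x(z) = 0.0138-0.2189z;  y(z) = 0.0057-0.0404z
quadratic in z: (1.0496)z²+(0.1117)z+(-0.1368)=0, √Δ=0.7662 → z ∈ {-0.4182, 0.3118}; z = -0.4182 (taking z<0)
x = 0.1054, y = 0.0226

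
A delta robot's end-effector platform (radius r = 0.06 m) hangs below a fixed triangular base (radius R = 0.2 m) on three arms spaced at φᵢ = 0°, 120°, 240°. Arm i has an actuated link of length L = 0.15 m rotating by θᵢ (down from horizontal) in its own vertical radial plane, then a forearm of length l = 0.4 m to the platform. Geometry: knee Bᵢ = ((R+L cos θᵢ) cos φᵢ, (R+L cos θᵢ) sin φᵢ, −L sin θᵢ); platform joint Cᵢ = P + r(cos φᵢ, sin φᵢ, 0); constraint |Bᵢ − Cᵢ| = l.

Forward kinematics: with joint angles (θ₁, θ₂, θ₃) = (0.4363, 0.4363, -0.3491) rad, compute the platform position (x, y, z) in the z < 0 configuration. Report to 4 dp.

arm 1 at φ=0.0°: ρ1 = 0.2759;  O1 = (0.2759, 0.0000, -0.0634)
O2 = (0.2759·cos120.0°, 0.2759·sin120.0°, -0.0634) = (-0.1380, 0.2390, -0.0634)
arm 3 at φ=240.0°: ρ3 = 0.2810;  O3 = (-0.1405, -0.2433, 0.0513)
eliminate P² terms by subtracting sphere 1 from 2 and 3
linear system: -0.8278x+0.4780y = 0.0000−0.0000z; -0.8328x+-0.4866y = 0.0014−0.2294z
det = 0.8009;  x = -0.0008+0.1369z,  y = -0.0014+0.2371z
into |P−O₁|² = l²: 1.0750z² + 0.0503z + -0.0794 = 0;  Δ = 0.3438;  z = -0.2961 or 0.2493 → z<0 root = -0.2961
x = -0.0414, y = -0.0717

(-0.0414, -0.0717, -0.2961)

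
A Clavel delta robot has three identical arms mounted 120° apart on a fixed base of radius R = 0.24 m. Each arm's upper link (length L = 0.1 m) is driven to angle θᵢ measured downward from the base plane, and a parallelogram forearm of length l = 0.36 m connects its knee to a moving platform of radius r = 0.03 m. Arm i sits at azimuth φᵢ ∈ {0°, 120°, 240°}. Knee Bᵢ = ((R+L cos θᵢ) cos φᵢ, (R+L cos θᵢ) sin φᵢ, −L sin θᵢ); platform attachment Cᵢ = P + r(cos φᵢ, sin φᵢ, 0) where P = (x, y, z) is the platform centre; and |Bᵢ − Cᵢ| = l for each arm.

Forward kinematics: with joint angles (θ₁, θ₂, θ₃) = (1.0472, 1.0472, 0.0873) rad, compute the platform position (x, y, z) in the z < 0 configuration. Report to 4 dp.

(-0.0367, -0.0635, -0.2804)

φ1=0.0°: virtual centre (0.2600, 0.0000, -0.0866), radius l
arm 2 at φ=120.0°: (R−r)+L cos θ2 = 0.2600;  O2 = (-0.1300, 0.2252, -0.0866)
O3 = (0.3096·cos240.0°, 0.3096·sin240.0°, -0.0087) = (-0.1548, -0.2681, -0.0087)
|O₂|²−|O₁|² = 0.0000;  |O₃|²−|O₁|² = 0.0208
plane₁₂: -0.7800x+0.4503y+0.0000z = 0.0000
det = 0.7919;  x = -0.0119+0.0886z,  y = -0.0205+0.1534z
quadratic in z: (1.0314)z²+(0.1187)z+(-0.0478)=0, √Δ=0.4596 → z ∈ {-0.2804, 0.1652}; z = -0.2804 (taking z<0)
x = -0.0367, y = -0.0635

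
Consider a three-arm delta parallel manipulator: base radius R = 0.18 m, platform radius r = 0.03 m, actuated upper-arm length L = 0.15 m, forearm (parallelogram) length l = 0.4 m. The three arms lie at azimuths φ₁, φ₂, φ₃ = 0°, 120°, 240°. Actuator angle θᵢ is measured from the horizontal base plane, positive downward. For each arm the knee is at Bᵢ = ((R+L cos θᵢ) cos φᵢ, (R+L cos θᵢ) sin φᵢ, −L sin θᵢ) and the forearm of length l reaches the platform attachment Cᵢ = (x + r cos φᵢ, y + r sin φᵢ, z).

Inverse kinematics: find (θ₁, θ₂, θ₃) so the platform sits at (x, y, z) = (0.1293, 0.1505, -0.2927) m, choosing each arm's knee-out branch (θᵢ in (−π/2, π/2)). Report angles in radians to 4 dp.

θ₁ = -0.2621, θ₂ = 0.1745, θ₃ = 1.3966

φ1=0.0° → target in arm frame (0.1293, 0.1505)
  A cos θ + B sin θ = C:  0.0207·cos θ + -0.2927·sin θ = 0.0958
  √(A²+B²)=0.2934;  θ1 = -1.5002+1.2381 ≈ -0.2621
φ2=120.0° → target in arm frame (0.0657, -0.1872)
  A cos θ + B sin θ = C:  0.0843·cos θ + -0.2927·sin θ = 0.0322
  θ2 = atan2(B,A) + arccos(C/0.3046) = 0.1745
arm 3 (φ=240.0°): x'=-0.1950, y'=0.0367
  A cos θ + B sin θ = C:  0.3450·cos θ + -0.2927·sin θ = -0.2285
  γ=atan2(-0.2927,0.3450)=-0.7036;  ψ=arccos(-0.5050)=2.1001;  θ3=γ+ψ≈1.3966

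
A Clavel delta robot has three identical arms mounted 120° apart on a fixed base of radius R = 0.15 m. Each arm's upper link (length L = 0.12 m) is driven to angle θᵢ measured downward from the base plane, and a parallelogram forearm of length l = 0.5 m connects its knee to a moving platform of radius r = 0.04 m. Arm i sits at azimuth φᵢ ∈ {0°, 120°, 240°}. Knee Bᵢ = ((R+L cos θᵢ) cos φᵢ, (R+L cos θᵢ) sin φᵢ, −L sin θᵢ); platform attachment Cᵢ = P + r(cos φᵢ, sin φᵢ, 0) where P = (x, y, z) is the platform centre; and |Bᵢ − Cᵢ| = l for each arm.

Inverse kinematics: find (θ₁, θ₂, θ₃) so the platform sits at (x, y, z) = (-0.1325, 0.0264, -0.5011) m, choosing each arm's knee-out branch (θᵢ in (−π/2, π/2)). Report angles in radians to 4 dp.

rotate P by −φ1: (-0.1325, 0.0264, -0.5011)
  A cos θ + B sin θ = C:  0.2425·cos θ + -0.5011·sin θ = -0.3125
  θ1 = atan2(B,A) + arccos(C/0.5567) = 1.0468
arm 2 (φ=120.0°): x'=0.0891, y'=0.1015
  e−x'=0.0209;  (l²−L²−(e−x')²−y'²−z²)/2L = -0.1094
  √(A²+B²)=0.5015;  θ2 = -1.5291+1.7906 ≈ 0.2615
rotate P by −φ3: (0.0434, -0.1279, -0.5011)
  A=0.0666, B=-0.5011, C=(l²−L²−A²−y'²−z²)/(2L)=-0.1513
  θ3 = atan2(B,A) + arccos(C/0.5055) = 0.4361

θ₁ = 1.0468, θ₂ = 0.2615, θ₃ = 0.4361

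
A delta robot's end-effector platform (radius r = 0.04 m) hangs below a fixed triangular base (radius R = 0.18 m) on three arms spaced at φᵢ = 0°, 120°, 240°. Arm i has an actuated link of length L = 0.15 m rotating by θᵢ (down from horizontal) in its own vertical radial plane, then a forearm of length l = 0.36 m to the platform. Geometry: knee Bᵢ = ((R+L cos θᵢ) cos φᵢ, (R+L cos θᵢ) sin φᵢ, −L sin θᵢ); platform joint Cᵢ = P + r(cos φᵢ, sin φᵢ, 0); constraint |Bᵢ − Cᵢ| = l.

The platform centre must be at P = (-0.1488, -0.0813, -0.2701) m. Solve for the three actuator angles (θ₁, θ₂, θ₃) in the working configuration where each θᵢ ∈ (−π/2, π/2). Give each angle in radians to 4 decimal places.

φ1=0.0° → target in arm frame (-0.1488, -0.0813)
  A=0.2888, B=-0.2701, C=(l²−L²−A²−y'²−z²)/(2L)=-0.1862
  θ1 = atan2(B,A) + arccos(C/0.3954) = 1.3092
φ2=120.0° → target in arm frame (0.0040, 0.1695)
  A cos θ + B sin θ = C:  0.1360·cos θ + -0.2701·sin θ = -0.0436
  γ=atan2(-0.2701,0.1360)=-1.1043;  ψ=arccos(-0.1443)=1.7156;  θ2=γ+ψ≈0.6112
arm 3 (φ=240.0°): x'=0.1448, y'=-0.0882
  A=-0.0048, B=-0.2701, C=(l²−L²−A²−y'²−z²)/(2L)=0.0878
  γ=atan2(-0.2701,-0.0048)=-1.5886;  ψ=arccos(0.3250)=1.2398;  θ3=γ+ψ≈-0.3488

θ₁ = 1.3092, θ₂ = 0.6112, θ₃ = -0.3488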